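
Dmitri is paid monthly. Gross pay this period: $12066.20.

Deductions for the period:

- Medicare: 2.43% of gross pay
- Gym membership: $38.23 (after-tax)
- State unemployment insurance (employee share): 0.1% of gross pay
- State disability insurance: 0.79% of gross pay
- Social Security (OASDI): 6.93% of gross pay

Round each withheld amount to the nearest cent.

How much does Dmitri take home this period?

$10791.18

State disability insurance: $12066.20 × 0.0079 = $95.32
Social Security (OASDI): $12066.20 × 0.0693 = $836.19
State unemployment insurance (employee share): $12066.20 × 0.001 = $12.07
Medicare: $12066.20 × 0.0243 = $293.21
Gym membership: $38.23
Total deductions = $95.32 + $836.19 + $12.07 + $293.21 + $38.23 = $1275.02
Net pay = $12066.20 − $1275.02 = $10791.18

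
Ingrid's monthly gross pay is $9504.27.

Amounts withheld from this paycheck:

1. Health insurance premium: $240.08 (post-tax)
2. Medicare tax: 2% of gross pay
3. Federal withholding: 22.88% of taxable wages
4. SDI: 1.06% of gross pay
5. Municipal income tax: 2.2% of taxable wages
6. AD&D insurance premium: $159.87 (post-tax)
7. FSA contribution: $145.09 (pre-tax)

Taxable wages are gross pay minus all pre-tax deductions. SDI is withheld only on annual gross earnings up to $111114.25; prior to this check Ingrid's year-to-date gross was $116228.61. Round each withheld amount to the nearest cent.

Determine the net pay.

FSA contribution: $145.09
Taxable wages = $9504.27 − $145.09 = $9359.18
Federal withholding: $9359.18 × 0.2288 = $2141.38
Municipal income tax: $9359.18 × 0.022 = $205.90
Medicare tax: $9504.27 × 0.02 = $190.09
SDI: annual cap $111114.25 already reached (YTD $116228.61), so $0.00
Health insurance premium: $240.08
AD&D insurance premium: $159.87
Total deductions = $145.09 + $2141.38 + $205.90 + $190.09 + $0.00 + $240.08 + $159.87 = $3082.41
Net pay = $9504.27 − $3082.41 = $6421.86

$6421.86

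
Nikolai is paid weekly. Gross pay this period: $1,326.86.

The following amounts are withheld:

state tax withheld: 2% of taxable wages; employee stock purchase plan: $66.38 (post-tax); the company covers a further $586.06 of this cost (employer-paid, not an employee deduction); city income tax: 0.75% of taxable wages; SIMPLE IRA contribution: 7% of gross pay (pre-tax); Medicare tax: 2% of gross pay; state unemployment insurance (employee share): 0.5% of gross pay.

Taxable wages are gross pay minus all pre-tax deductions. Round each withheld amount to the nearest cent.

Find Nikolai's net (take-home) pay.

$1,100.50

SIMPLE IRA contribution: $1,326.86 × 0.07 = $92.88
Taxable wages = $1,326.86 − $92.88 = $1,233.98
City income tax: $1,233.98 × 0.0075 = $9.25
State tax withheld: $1,233.98 × 0.02 = $24.68
Medicare tax: $1,326.86 × 0.02 = $26.54
State unemployment insurance (employee share): $1,326.86 × 0.005 = $6.63
Employee stock purchase plan: $66.38
(Employer's $586.06 toward employee stock purchase plan is not withheld from the employee.)
Total deductions = $92.88 + $9.25 + $24.68 + $26.54 + $6.63 + $66.38 = $226.36
Net pay = $1,326.86 − $226.36 = $1,100.50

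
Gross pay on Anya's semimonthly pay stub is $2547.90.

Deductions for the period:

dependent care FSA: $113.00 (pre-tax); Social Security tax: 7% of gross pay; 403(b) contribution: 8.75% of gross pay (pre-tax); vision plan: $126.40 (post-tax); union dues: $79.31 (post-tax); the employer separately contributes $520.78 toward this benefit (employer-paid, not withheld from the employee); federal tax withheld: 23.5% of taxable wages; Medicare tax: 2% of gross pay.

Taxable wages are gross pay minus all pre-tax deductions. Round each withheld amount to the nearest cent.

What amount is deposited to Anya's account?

403(b) contribution: $2547.90 × 0.0875 = $222.94
Dependent care FSA: $113.00
Pre-tax total = $222.94 + $113.00 = $335.94
Taxable wages = $2547.90 − $335.94 = $2211.96
Federal tax withheld: $2211.96 × 0.235 = $519.81
Medicare tax: $2547.90 × 0.02 = $50.96
Social Security tax: $2547.90 × 0.07 = $178.35
Vision plan: $126.40
Union dues: $79.31
(Employer's $520.78 toward union dues is not withheld from the employee.)
Total deductions = $222.94 + $113.00 + $519.81 + $50.96 + $178.35 + $126.40 + $79.31 = $1290.77
Net pay = $2547.90 − $1290.77 = $1257.13

$1257.13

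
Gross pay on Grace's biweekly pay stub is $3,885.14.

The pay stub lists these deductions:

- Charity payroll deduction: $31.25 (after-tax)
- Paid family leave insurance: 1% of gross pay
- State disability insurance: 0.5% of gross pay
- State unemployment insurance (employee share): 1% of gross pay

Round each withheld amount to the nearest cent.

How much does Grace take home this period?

State disability insurance: $3,885.14 × 0.005 = $19.43
Paid family leave insurance: $3,885.14 × 0.01 = $38.85
State unemployment insurance (employee share): $3,885.14 × 0.01 = $38.85
Charity payroll deduction: $31.25
Total deductions = $19.43 + $38.85 + $38.85 + $31.25 = $128.38
Net pay = $3,885.14 − $128.38 = $3,756.76

$3,756.76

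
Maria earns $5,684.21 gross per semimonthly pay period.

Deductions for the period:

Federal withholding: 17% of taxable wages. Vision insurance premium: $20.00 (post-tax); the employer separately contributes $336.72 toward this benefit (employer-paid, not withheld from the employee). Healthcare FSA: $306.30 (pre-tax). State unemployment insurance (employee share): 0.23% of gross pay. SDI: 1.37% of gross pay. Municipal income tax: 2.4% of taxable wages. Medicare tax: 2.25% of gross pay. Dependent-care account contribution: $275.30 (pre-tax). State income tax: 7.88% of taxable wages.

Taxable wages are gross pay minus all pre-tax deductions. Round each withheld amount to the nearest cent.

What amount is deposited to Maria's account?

Healthcare FSA: $306.30
Dependent-care account contribution: $275.30
Pre-tax total = $306.30 + $275.30 = $581.60
Taxable wages = $5,684.21 − $581.60 = $5,102.61
Federal withholding: $5,102.61 × 0.17 = $867.44
State income tax: $5,102.61 × 0.0788 = $402.09
Municipal income tax: $5,102.61 × 0.024 = $122.46
Medicare tax: $5,684.21 × 0.0225 = $127.89
State unemployment insurance (employee share): $5,684.21 × 0.0023 = $13.07
SDI: $5,684.21 × 0.0137 = $77.87
Vision insurance premium: $20.00
(Employer's $336.72 toward vision insurance premium is not withheld from the employee.)
Total deductions = $306.30 + $275.30 + $867.44 + $402.09 + $122.46 + $127.89 + $13.07 + $77.87 + $20.00 = $2,212.42
Net pay = $5,684.21 − $2,212.42 = $3,471.79

$3,471.79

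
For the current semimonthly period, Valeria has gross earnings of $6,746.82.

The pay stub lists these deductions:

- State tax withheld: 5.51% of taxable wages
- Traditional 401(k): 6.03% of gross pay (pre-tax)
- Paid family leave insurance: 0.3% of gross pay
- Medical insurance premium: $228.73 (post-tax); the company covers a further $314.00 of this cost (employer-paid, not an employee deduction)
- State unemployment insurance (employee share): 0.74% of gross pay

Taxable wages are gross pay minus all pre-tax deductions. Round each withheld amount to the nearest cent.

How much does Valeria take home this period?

$5,691.76

Traditional 401(k): $6,746.82 × 0.0603 = $406.83
Taxable wages = $6,746.82 − $406.83 = $6,339.99
State tax withheld: $6,339.99 × 0.0551 = $349.33
Paid family leave insurance: $6,746.82 × 0.003 = $20.24
State unemployment insurance (employee share): $6,746.82 × 0.0074 = $49.93
Medical insurance premium: $228.73
(Employer's $314.00 toward medical insurance premium is not withheld from the employee.)
Total deductions = $406.83 + $349.33 + $20.24 + $49.93 + $228.73 = $1,055.06
Net pay = $6,746.82 − $1,055.06 = $5,691.76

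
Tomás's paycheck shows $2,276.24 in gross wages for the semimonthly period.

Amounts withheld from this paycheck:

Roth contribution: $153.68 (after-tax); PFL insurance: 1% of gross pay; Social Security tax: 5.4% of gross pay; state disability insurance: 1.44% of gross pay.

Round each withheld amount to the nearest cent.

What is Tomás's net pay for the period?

$1,944.10

Social Security tax: $2,276.24 × 0.054 = $122.92
PFL insurance: $2,276.24 × 0.01 = $22.76
State disability insurance: $2,276.24 × 0.0144 = $32.78
Roth contribution: $153.68
Total deductions = $122.92 + $22.76 + $32.78 + $153.68 = $332.14
Net pay = $2,276.24 − $332.14 = $1,944.10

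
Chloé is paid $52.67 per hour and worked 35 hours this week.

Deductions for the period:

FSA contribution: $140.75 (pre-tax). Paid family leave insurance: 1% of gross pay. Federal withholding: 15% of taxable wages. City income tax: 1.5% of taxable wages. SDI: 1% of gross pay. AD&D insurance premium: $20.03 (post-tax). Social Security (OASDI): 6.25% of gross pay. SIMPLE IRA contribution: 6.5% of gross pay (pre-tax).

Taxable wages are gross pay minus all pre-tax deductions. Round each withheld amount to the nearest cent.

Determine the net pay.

Gross pay: 35 × $52.67 = $1,843.45
SIMPLE IRA contribution: $1,843.45 × 0.065 = $119.82
FSA contribution: $140.75
Pre-tax total = $119.82 + $140.75 = $260.57
Taxable wages = $1,843.45 − $260.57 = $1,582.88
City income tax: $1,582.88 × 0.015 = $23.74
Federal withholding: $1,582.88 × 0.15 = $237.43
SDI: $1,843.45 × 0.01 = $18.43
Paid family leave insurance: $1,843.45 × 0.01 = $18.43
Social Security (OASDI): $1,843.45 × 0.0625 = $115.22
AD&D insurance premium: $20.03
Total deductions = $119.82 + $140.75 + $23.74 + $237.43 + $18.43 + $18.43 + $115.22 + $20.03 = $693.85
Net pay = $1,843.45 − $693.85 = $1,149.60

$1,149.60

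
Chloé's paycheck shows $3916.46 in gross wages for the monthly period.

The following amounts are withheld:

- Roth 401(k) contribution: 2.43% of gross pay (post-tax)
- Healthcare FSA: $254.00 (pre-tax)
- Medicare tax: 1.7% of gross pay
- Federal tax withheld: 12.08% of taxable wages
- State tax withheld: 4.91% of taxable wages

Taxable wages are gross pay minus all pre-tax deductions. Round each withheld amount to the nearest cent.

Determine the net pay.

Healthcare FSA: $254.00
Taxable wages = $3916.46 − $254.00 = $3662.46
Federal tax withheld: $3662.46 × 0.1208 = $442.43
State tax withheld: $3662.46 × 0.0491 = $179.83
Medicare tax: $3916.46 × 0.017 = $66.58
Roth 401(k) contribution: $3916.46 × 0.0243 = $95.17
Total deductions = $254.00 + $442.43 + $179.83 + $66.58 + $95.17 = $1038.01
Net pay = $3916.46 − $1038.01 = $2878.45

$2878.45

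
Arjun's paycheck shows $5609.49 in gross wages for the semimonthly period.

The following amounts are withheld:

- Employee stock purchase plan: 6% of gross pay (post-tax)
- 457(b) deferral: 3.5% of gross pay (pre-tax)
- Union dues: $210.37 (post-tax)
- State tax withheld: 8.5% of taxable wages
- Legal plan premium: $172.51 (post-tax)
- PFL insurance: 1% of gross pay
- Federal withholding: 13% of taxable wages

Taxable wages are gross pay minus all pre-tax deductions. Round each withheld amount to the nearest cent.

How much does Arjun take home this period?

$3473.79

457(b) deferral: $5609.49 × 0.035 = $196.33
Taxable wages = $5609.49 − $196.33 = $5413.16
Federal withholding: $5413.16 × 0.13 = $703.71
State tax withheld: $5413.16 × 0.085 = $460.12
PFL insurance: $5609.49 × 0.01 = $56.09
Employee stock purchase plan: $5609.49 × 0.06 = $336.57
Legal plan premium: $172.51
Union dues: $210.37
Total deductions = $196.33 + $703.71 + $460.12 + $56.09 + $336.57 + $172.51 + $210.37 = $2135.70
Net pay = $5609.49 − $2135.70 = $3473.79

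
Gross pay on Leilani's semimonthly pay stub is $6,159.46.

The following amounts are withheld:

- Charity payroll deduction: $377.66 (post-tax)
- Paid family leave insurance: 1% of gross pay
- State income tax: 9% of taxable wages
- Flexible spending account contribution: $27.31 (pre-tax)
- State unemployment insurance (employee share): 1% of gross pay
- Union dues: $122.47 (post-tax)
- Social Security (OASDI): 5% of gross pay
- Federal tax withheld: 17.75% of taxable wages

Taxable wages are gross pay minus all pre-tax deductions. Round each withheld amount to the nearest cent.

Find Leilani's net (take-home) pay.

$3,560.52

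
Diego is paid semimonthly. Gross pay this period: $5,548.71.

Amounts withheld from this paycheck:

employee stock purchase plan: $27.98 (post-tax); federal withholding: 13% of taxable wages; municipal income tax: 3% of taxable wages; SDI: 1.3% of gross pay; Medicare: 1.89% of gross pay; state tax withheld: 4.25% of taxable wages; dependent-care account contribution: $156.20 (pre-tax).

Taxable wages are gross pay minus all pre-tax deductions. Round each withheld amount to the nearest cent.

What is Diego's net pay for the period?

$4,095.54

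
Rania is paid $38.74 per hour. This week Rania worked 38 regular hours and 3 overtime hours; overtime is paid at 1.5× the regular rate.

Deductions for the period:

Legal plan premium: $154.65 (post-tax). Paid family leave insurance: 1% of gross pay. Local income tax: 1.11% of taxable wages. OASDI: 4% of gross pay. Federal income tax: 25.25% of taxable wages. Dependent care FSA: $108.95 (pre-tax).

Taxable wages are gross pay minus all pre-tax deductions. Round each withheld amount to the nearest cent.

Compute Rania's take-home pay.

$895.24

Regular pay: 38 × $38.74 = $1,472.12
Overtime pay: 3 × $38.74 × 1.5 = $174.33
Gross pay = $1,472.12 + $174.33 = $1,646.45
Dependent care FSA: $108.95
Taxable wages = $1,646.45 − $108.95 = $1,537.50
Local income tax: $1,537.50 × 0.0111 = $17.07
Federal income tax: $1,537.50 × 0.2525 = $388.22
OASDI: $1,646.45 × 0.04 = $65.86
Paid family leave insurance: $1,646.45 × 0.01 = $16.46
Legal plan premium: $154.65
Total deductions = $108.95 + $17.07 + $388.22 + $65.86 + $16.46 + $154.65 = $751.21
Net pay = $1,646.45 − $751.21 = $895.24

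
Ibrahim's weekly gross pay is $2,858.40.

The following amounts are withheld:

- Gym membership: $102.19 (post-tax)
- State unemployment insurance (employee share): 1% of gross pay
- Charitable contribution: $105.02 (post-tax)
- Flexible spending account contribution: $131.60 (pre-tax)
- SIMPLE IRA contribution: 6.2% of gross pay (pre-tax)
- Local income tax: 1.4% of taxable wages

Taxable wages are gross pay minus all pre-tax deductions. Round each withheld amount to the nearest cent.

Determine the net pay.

SIMPLE IRA contribution: $2,858.40 × 0.062 = $177.22
Flexible spending account contribution: $131.60
Pre-tax total = $177.22 + $131.60 = $308.82
Taxable wages = $2,858.40 − $308.82 = $2,549.58
Local income tax: $2,549.58 × 0.014 = $35.69
State unemployment insurance (employee share): $2,858.40 × 0.01 = $28.58
Gym membership: $102.19
Charitable contribution: $105.02
Total deductions = $177.22 + $131.60 + $35.69 + $28.58 + $102.19 + $105.02 = $580.30
Net pay = $2,858.40 − $580.30 = $2,278.10

$2,278.10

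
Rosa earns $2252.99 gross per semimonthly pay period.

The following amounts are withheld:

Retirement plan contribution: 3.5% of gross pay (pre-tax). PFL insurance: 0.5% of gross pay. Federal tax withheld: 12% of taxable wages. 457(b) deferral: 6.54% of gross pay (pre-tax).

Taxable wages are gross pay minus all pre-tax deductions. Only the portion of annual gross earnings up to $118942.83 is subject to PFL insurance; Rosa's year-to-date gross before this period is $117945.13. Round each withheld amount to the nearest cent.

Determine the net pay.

$1778.59

457(b) deferral: $2252.99 × 0.0654 = $147.35
Retirement plan contribution: $2252.99 × 0.035 = $78.85
Pre-tax total = $147.35 + $78.85 = $226.20
Taxable wages = $2252.99 − $226.20 = $2026.79
Federal tax withheld: $2026.79 × 0.12 = $243.21
PFL insurance: only $118942.83 − $117945.13 = $997.70 of this check is subject → $997.70 × 0.005 = $4.99
Total deductions = $147.35 + $78.85 + $243.21 + $4.99 = $474.40
Net pay = $2252.99 − $474.40 = $1778.59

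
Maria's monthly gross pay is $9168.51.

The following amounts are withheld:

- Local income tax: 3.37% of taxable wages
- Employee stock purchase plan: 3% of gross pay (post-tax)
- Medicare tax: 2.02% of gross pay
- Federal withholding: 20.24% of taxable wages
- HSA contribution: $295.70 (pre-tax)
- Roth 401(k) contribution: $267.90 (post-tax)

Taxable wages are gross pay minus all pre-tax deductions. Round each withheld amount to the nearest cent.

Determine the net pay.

HSA contribution: $295.70
Taxable wages = $9168.51 − $295.70 = $8872.81
Federal withholding: $8872.81 × 0.2024 = $1795.86
Local income tax: $8872.81 × 0.0337 = $299.01
Medicare tax: $9168.51 × 0.0202 = $185.20
Employee stock purchase plan: $9168.51 × 0.03 = $275.06
Roth 401(k) contribution: $267.90
Total deductions = $295.70 + $1795.86 + $299.01 + $185.20 + $275.06 + $267.90 = $3118.73
Net pay = $9168.51 − $3118.73 = $6049.78

$6049.78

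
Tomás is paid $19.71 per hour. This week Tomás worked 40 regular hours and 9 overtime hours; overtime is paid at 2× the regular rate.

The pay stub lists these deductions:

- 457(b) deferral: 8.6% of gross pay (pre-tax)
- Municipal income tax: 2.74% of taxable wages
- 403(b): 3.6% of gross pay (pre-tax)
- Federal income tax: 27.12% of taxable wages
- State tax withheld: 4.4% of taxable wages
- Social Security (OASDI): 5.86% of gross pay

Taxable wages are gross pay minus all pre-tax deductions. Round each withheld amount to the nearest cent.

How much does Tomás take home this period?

$592.86

Regular pay: 40 × $19.71 = $788.40
Overtime pay: 9 × $19.71 × 2 = $354.78
Gross pay = $788.40 + $354.78 = $1143.18
403(b): $1143.18 × 0.036 = $41.15
457(b) deferral: $1143.18 × 0.086 = $98.31
Pre-tax total = $41.15 + $98.31 = $139.46
Taxable wages = $1143.18 − $139.46 = $1003.72
Federal income tax: $1003.72 × 0.2712 = $272.21
Municipal income tax: $1003.72 × 0.0274 = $27.50
State tax withheld: $1003.72 × 0.044 = $44.16
Social Security (OASDI): $1143.18 × 0.0586 = $66.99
Total deductions = $41.15 + $98.31 + $272.21 + $27.50 + $44.16 + $66.99 = $550.32
Net pay = $1143.18 − $550.32 = $592.86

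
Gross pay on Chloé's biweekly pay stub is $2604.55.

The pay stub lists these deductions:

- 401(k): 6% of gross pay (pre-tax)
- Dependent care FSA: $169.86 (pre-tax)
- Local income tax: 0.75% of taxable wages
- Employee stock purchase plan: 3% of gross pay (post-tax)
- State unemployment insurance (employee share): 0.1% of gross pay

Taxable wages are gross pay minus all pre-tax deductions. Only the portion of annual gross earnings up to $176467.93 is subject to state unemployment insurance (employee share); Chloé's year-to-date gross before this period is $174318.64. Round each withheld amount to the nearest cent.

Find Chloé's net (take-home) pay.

401(k): $2604.55 × 0.06 = $156.27
Dependent care FSA: $169.86
Pre-tax total = $156.27 + $169.86 = $326.13
Taxable wages = $2604.55 − $326.13 = $2278.42
Local income tax: $2278.42 × 0.0075 = $17.09
State unemployment insurance (employee share): only $176467.93 − $174318.64 = $2149.29 of this check is subject → $2149.29 × 0.001 = $2.15
Employee stock purchase plan: $2604.55 × 0.03 = $78.14
Total deductions = $156.27 + $169.86 + $17.09 + $2.15 + $78.14 = $423.51
Net pay = $2604.55 − $423.51 = $2181.04

$2181.04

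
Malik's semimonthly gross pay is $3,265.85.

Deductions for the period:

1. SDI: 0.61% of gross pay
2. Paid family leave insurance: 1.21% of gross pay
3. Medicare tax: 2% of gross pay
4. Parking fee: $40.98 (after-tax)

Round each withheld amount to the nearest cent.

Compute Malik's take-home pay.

SDI: $3,265.85 × 0.0061 = $19.92
Paid family leave insurance: $3,265.85 × 0.0121 = $39.52
Medicare tax: $3,265.85 × 0.02 = $65.32
Parking fee: $40.98
Total deductions = $19.92 + $39.52 + $65.32 + $40.98 = $165.74
Net pay = $3,265.85 − $165.74 = $3,100.11

$3,100.11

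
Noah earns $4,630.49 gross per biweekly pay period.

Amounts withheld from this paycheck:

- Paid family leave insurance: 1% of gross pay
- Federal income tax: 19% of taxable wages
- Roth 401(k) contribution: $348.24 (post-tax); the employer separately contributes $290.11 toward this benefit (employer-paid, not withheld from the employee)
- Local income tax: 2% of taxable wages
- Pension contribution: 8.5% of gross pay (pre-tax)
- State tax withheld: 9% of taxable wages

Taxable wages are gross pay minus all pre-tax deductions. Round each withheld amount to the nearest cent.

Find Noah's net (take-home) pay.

$2,571.29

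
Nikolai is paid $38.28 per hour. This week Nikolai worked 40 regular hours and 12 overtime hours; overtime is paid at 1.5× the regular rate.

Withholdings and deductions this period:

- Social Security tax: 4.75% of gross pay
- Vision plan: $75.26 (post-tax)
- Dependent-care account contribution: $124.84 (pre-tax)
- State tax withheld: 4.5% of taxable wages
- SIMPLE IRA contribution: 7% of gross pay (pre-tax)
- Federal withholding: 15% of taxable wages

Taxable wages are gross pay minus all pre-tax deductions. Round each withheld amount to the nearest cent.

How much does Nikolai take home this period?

Regular pay: 40 × $38.28 = $1,531.20
Overtime pay: 12 × $38.28 × 1.5 = $689.04
Gross pay = $1,531.20 + $689.04 = $2,220.24
Dependent-care account contribution: $124.84
SIMPLE IRA contribution: $2,220.24 × 0.07 = $155.42
Pre-tax total = $124.84 + $155.42 = $280.26
Taxable wages = $2,220.24 − $280.26 = $1,939.98
Federal withholding: $1,939.98 × 0.15 = $291.00
State tax withheld: $1,939.98 × 0.045 = $87.30
Social Security tax: $2,220.24 × 0.0475 = $105.46
Vision plan: $75.26
Total deductions = $124.84 + $155.42 + $291.00 + $87.30 + $105.46 + $75.26 = $839.28
Net pay = $2,220.24 − $839.28 = $1,380.96

$1,380.96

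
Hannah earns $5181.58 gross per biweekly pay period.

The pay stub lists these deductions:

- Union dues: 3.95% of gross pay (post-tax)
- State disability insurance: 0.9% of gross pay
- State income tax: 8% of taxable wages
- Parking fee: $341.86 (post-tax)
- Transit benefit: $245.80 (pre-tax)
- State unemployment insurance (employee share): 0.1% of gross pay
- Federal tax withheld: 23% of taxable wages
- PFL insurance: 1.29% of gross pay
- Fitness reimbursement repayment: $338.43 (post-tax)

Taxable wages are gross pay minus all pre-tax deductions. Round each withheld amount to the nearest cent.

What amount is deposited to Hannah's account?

Transit benefit: $245.80
Taxable wages = $5181.58 − $245.80 = $4935.78
State income tax: $4935.78 × 0.08 = $394.86
Federal tax withheld: $4935.78 × 0.23 = $1135.23
PFL insurance: $5181.58 × 0.0129 = $66.84
State unemployment insurance (employee share): $5181.58 × 0.001 = $5.18
State disability insurance: $5181.58 × 0.009 = $46.63
Fitness reimbursement repayment: $338.43
Parking fee: $341.86
Union dues: $5181.58 × 0.0395 = $204.67
Total deductions = $245.80 + $394.86 + $1135.23 + $66.84 + $5.18 + $46.63 + $338.43 + $341.86 + $204.67 = $2779.50
Net pay = $5181.58 − $2779.50 = $2402.08

$2402.08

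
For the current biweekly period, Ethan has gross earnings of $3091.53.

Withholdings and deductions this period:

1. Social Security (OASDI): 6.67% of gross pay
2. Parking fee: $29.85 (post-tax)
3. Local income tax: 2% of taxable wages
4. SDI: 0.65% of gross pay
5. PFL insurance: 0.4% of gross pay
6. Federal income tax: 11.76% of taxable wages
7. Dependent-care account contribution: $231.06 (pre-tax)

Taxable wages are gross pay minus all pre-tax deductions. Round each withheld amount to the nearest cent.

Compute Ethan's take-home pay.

Dependent-care account contribution: $231.06
Taxable wages = $3091.53 − $231.06 = $2860.47
Federal income tax: $2860.47 × 0.1176 = $336.39
Local income tax: $2860.47 × 0.02 = $57.21
SDI: $3091.53 × 0.0065 = $20.09
PFL insurance: $3091.53 × 0.004 = $12.37
Social Security (OASDI): $3091.53 × 0.0667 = $206.21
Parking fee: $29.85
Total deductions = $231.06 + $336.39 + $57.21 + $20.09 + $12.37 + $206.21 + $29.85 = $893.18
Net pay = $3091.53 − $893.18 = $2198.35

$2198.35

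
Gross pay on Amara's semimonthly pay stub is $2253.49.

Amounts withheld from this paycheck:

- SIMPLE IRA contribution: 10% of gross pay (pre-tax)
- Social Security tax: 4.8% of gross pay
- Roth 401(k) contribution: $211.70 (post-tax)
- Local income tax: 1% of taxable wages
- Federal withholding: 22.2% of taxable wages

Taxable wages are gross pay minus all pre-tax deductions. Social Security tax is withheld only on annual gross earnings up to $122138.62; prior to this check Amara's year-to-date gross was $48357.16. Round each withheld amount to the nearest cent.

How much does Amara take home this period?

$1237.74

SIMPLE IRA contribution: $2253.49 × 0.1 = $225.35
Taxable wages = $2253.49 − $225.35 = $2028.14
Federal withholding: $2028.14 × 0.222 = $450.25
Local income tax: $2028.14 × 0.01 = $20.28
Social Security tax: cap not yet reached, full $2253.49 is subject → $2253.49 × 0.048 = $108.17
Roth 401(k) contribution: $211.70
Total deductions = $225.35 + $450.25 + $20.28 + $108.17 + $211.70 = $1015.75
Net pay = $2253.49 − $1015.75 = $1237.74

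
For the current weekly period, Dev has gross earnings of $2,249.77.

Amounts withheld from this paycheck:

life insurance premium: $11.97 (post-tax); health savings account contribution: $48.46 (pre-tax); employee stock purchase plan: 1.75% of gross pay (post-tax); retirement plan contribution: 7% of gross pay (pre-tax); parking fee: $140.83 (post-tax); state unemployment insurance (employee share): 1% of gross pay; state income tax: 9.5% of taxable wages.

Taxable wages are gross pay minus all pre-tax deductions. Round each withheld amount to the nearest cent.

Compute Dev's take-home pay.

$1,635.00

Health savings account contribution: $48.46
Retirement plan contribution: $2,249.77 × 0.07 = $157.48
Pre-tax total = $48.46 + $157.48 = $205.94
Taxable wages = $2,249.77 − $205.94 = $2,043.83
State income tax: $2,043.83 × 0.095 = $194.16
State unemployment insurance (employee share): $2,249.77 × 0.01 = $22.50
Life insurance premium: $11.97
Employee stock purchase plan: $2,249.77 × 0.0175 = $39.37
Parking fee: $140.83
Total deductions = $48.46 + $157.48 + $194.16 + $22.50 + $11.97 + $39.37 + $140.83 = $614.77
Net pay = $2,249.77 − $614.77 = $1,635.00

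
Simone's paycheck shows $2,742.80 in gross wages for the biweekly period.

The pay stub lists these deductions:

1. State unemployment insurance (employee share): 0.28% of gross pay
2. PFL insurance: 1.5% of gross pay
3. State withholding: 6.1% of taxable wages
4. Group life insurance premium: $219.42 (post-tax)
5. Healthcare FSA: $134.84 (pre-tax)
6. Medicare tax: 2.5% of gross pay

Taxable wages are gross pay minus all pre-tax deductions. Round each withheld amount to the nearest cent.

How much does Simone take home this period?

Healthcare FSA: $134.84
Taxable wages = $2,742.80 − $134.84 = $2,607.96
State withholding: $2,607.96 × 0.061 = $159.09
Medicare tax: $2,742.80 × 0.025 = $68.57
PFL insurance: $2,742.80 × 0.015 = $41.14
State unemployment insurance (employee share): $2,742.80 × 0.0028 = $7.68
Group life insurance premium: $219.42
Total deductions = $134.84 + $159.09 + $68.57 + $41.14 + $7.68 + $219.42 = $630.74
Net pay = $2,742.80 − $630.74 = $2,112.06

$2,112.06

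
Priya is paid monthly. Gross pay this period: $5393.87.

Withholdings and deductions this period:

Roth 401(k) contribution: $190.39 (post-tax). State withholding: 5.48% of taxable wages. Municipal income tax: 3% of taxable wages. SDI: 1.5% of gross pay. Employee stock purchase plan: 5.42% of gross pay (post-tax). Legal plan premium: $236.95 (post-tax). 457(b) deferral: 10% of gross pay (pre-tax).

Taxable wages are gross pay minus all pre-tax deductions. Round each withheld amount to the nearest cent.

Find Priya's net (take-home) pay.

457(b) deferral: $5393.87 × 0.1 = $539.39
Taxable wages = $5393.87 − $539.39 = $4854.48
State withholding: $4854.48 × 0.0548 = $266.03
Municipal income tax: $4854.48 × 0.03 = $145.63
SDI: $5393.87 × 0.015 = $80.91
Roth 401(k) contribution: $190.39
Employee stock purchase plan: $5393.87 × 0.0542 = $292.35
Legal plan premium: $236.95
Total deductions = $539.39 + $266.03 + $145.63 + $80.91 + $190.39 + $292.35 + $236.95 = $1751.65
Net pay = $5393.87 − $1751.65 = $3642.22

$3642.22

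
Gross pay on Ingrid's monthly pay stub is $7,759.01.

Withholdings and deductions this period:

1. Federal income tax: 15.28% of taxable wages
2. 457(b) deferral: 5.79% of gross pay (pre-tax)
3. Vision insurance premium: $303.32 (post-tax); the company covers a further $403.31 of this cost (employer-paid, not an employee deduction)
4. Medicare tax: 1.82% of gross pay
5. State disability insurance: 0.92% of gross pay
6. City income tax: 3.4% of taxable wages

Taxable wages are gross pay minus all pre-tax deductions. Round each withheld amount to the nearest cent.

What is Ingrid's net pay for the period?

$5,428.39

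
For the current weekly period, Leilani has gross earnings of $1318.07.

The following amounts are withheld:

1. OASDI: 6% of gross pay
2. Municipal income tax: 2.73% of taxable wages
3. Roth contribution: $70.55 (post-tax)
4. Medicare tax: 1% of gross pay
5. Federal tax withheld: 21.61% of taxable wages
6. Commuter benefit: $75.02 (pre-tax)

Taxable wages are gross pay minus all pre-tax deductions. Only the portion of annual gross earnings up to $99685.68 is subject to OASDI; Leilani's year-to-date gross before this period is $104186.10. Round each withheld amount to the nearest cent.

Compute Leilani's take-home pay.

Commuter benefit: $75.02
Taxable wages = $1318.07 − $75.02 = $1243.05
Municipal income tax: $1243.05 × 0.0273 = $33.94
Federal tax withheld: $1243.05 × 0.2161 = $268.62
Medicare tax: $1318.07 × 0.01 = $13.18
OASDI: annual cap $99685.68 already reached (YTD $104186.10), so $0.00
Roth contribution: $70.55
Total deductions = $75.02 + $33.94 + $268.62 + $13.18 + $0.00 + $70.55 = $461.31
Net pay = $1318.07 − $461.31 = $856.76

$856.76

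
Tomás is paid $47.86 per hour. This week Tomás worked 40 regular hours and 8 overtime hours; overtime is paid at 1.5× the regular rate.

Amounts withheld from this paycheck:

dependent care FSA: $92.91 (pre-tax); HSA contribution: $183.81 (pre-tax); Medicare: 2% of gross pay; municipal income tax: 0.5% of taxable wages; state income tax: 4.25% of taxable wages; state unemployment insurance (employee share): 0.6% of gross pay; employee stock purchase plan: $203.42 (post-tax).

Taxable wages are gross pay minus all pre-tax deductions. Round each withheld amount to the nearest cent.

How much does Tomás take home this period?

Regular pay: 40 × $47.86 = $1,914.40
Overtime pay: 8 × $47.86 × 1.5 = $574.32
Gross pay = $1,914.40 + $574.32 = $2,488.72
Dependent care FSA: $92.91
HSA contribution: $183.81
Pre-tax total = $92.91 + $183.81 = $276.72
Taxable wages = $2,488.72 − $276.72 = $2,212.00
State income tax: $2,212.00 × 0.0425 = $94.01
Municipal income tax: $2,212.00 × 0.005 = $11.06
State unemployment insurance (employee share): $2,488.72 × 0.006 = $14.93
Medicare: $2,488.72 × 0.02 = $49.77
Employee stock purchase plan: $203.42
Total deductions = $92.91 + $183.81 + $94.01 + $11.06 + $14.93 + $49.77 + $203.42 = $649.91
Net pay = $2,488.72 − $649.91 = $1,838.81

$1,838.81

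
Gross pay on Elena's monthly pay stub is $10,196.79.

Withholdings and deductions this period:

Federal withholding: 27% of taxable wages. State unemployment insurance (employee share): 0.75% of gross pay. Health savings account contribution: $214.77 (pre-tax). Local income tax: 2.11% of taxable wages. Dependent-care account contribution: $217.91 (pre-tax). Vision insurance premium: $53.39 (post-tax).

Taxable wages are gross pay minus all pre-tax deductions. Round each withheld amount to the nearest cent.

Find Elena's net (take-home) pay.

$6,791.91

Health savings account contribution: $214.77
Dependent-care account contribution: $217.91
Pre-tax total = $214.77 + $217.91 = $432.68
Taxable wages = $10,196.79 − $432.68 = $9,764.11
Federal withholding: $9,764.11 × 0.27 = $2,636.31
Local income tax: $9,764.11 × 0.0211 = $206.02
State unemployment insurance (employee share): $10,196.79 × 0.0075 = $76.48
Vision insurance premium: $53.39
Total deductions = $214.77 + $217.91 + $2,636.31 + $206.02 + $76.48 + $53.39 = $3,404.88
Net pay = $10,196.79 − $3,404.88 = $6,791.91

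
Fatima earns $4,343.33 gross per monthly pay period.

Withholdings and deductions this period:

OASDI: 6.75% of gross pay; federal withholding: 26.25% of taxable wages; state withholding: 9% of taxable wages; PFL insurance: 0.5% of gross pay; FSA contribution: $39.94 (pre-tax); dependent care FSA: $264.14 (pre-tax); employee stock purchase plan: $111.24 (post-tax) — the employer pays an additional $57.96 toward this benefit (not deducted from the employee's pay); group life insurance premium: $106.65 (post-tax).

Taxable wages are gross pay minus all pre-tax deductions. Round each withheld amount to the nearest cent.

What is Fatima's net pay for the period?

$2,082.64

Dependent care FSA: $264.14
FSA contribution: $39.94
Pre-tax total = $264.14 + $39.94 = $304.08
Taxable wages = $4,343.33 − $304.08 = $4,039.25
Federal withholding: $4,039.25 × 0.2625 = $1,060.30
State withholding: $4,039.25 × 0.09 = $363.53
PFL insurance: $4,343.33 × 0.005 = $21.72
OASDI: $4,343.33 × 0.0675 = $293.17
Group life insurance premium: $106.65
Employee stock purchase plan: $111.24
(Employer's $57.96 toward employee stock purchase plan is not withheld from the employee.)
Total deductions = $264.14 + $39.94 + $1,060.30 + $363.53 + $21.72 + $293.17 + $106.65 + $111.24 = $2,260.69
Net pay = $4,343.33 − $2,260.69 = $2,082.64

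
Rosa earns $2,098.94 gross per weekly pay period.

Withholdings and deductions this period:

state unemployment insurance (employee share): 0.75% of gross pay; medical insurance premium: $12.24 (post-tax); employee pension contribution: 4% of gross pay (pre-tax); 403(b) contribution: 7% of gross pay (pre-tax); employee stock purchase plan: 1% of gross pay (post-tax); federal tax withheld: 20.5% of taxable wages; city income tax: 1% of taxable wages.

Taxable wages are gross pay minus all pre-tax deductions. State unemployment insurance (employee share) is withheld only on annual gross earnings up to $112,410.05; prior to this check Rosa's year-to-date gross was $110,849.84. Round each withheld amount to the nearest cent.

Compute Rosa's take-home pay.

Employee pension contribution: $2,098.94 × 0.04 = $83.96
403(b) contribution: $2,098.94 × 0.07 = $146.93
Pre-tax total = $83.96 + $146.93 = $230.89
Taxable wages = $2,098.94 − $230.89 = $1,868.05
Federal tax withheld: $1,868.05 × 0.205 = $382.95
City income tax: $1,868.05 × 0.01 = $18.68
State unemployment insurance (employee share): only $112,410.05 − $110,849.84 = $1,560.21 of this check is subject → $1,560.21 × 0.0075 = $11.70
Medical insurance premium: $12.24
Employee stock purchase plan: $2,098.94 × 0.01 = $20.99
Total deductions = $83.96 + $146.93 + $382.95 + $18.68 + $11.70 + $12.24 + $20.99 = $677.45
Net pay = $2,098.94 − $677.45 = $1,421.49

$1,421.49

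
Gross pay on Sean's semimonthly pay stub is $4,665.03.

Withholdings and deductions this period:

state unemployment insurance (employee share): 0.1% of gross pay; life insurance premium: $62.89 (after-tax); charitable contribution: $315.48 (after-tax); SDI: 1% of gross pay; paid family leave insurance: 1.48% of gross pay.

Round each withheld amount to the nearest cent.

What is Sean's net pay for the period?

$4,166.30

State unemployment insurance (employee share): $4,665.03 × 0.001 = $4.67
SDI: $4,665.03 × 0.01 = $46.65
Paid family leave insurance: $4,665.03 × 0.0148 = $69.04
Charitable contribution: $315.48
Life insurance premium: $62.89
Total deductions = $4.67 + $46.65 + $69.04 + $315.48 + $62.89 = $498.73
Net pay = $4,665.03 − $498.73 = $4,166.30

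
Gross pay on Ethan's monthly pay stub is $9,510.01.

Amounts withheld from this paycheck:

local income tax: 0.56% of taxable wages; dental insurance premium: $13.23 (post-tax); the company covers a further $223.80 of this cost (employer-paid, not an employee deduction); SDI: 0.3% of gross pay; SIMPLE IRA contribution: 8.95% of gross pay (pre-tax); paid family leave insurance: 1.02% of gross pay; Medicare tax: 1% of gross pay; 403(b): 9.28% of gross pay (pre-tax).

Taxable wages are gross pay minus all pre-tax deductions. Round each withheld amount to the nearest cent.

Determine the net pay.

$7,498.92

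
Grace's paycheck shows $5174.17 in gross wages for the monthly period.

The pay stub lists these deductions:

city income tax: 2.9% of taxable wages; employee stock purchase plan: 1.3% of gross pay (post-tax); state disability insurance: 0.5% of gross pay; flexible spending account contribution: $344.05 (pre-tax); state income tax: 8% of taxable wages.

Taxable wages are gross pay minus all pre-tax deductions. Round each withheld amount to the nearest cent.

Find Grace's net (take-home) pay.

$4210.51

Flexible spending account contribution: $344.05
Taxable wages = $5174.17 − $344.05 = $4830.12
State income tax: $4830.12 × 0.08 = $386.41
City income tax: $4830.12 × 0.029 = $140.07
State disability insurance: $5174.17 × 0.005 = $25.87
Employee stock purchase plan: $5174.17 × 0.013 = $67.26
Total deductions = $344.05 + $386.41 + $140.07 + $25.87 + $67.26 = $963.66
Net pay = $5174.17 − $963.66 = $4210.51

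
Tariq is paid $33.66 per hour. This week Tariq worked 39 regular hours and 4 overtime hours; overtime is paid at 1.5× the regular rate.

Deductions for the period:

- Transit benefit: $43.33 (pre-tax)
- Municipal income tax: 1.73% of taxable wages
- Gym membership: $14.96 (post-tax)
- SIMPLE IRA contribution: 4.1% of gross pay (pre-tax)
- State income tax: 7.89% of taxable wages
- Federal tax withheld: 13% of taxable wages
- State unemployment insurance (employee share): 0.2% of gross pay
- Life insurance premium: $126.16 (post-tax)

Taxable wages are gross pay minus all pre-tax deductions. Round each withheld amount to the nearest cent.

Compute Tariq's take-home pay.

$946.34

Regular pay: 39 × $33.66 = $1,312.74
Overtime pay: 4 × $33.66 × 1.5 = $201.96
Gross pay = $1,312.74 + $201.96 = $1,514.70
Transit benefit: $43.33
SIMPLE IRA contribution: $1,514.70 × 0.041 = $62.10
Pre-tax total = $43.33 + $62.10 = $105.43
Taxable wages = $1,514.70 − $105.43 = $1,409.27
Federal tax withheld: $1,409.27 × 0.13 = $183.21
Municipal income tax: $1,409.27 × 0.0173 = $24.38
State income tax: $1,409.27 × 0.0789 = $111.19
State unemployment insurance (employee share): $1,514.70 × 0.002 = $3.03
Life insurance premium: $126.16
Gym membership: $14.96
Total deductions = $43.33 + $62.10 + $183.21 + $24.38 + $111.19 + $3.03 + $126.16 + $14.96 = $568.36
Net pay = $1,514.70 − $568.36 = $946.34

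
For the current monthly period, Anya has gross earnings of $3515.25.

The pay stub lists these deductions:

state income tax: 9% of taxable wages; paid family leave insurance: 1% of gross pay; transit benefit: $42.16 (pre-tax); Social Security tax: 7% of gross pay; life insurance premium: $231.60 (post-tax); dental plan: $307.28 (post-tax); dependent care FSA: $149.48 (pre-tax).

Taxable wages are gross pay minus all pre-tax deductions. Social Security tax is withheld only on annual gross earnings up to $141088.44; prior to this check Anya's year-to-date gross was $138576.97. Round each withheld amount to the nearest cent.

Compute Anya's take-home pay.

$2274.66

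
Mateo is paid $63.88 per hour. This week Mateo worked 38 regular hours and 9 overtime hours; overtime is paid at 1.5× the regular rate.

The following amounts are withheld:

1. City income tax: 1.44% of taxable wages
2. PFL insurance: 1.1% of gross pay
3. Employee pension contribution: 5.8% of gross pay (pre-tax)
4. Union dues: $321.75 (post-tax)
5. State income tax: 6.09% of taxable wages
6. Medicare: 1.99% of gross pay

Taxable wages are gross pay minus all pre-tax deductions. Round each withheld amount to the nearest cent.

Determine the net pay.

$2,442.24

Regular pay: 38 × $63.88 = $2,427.44
Overtime pay: 9 × $63.88 × 1.5 = $862.38
Gross pay = $2,427.44 + $862.38 = $3,289.82
Employee pension contribution: $3,289.82 × 0.058 = $190.81
Taxable wages = $3,289.82 − $190.81 = $3,099.01
City income tax: $3,099.01 × 0.0144 = $44.63
State income tax: $3,099.01 × 0.0609 = $188.73
Medicare: $3,289.82 × 0.0199 = $65.47
PFL insurance: $3,289.82 × 0.011 = $36.19
Union dues: $321.75
Total deductions = $190.81 + $44.63 + $188.73 + $65.47 + $36.19 + $321.75 = $847.58
Net pay = $3,289.82 − $847.58 = $2,442.24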